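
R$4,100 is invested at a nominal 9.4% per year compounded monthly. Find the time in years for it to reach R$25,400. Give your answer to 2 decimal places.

19.48 years

Periodic rate i = 0.094/12 = 0.00783333.
(1+i)^n = 25400/4100 = 6.19512, so n = ln 6.19512 / ln 1.00783 = 233.7314 months
= 233.7314/12 years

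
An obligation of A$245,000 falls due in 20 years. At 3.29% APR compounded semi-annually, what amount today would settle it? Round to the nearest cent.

i = 0.0329/2 = 0.01645 per half-year; n = 20·2 = 40.
PV = 245,000 / (1 + 0.01645)^40 = 245,000 / 1.920617 = 127,563.1621

A$127,563.16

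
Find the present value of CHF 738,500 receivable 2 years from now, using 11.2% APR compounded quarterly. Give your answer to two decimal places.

CHF 592,114.34

With 4 periods per year: i = 0.028, n = 8.
PV = FV·(1+i)^(−n) = 738,500 × 0.801780 = 592,114.3445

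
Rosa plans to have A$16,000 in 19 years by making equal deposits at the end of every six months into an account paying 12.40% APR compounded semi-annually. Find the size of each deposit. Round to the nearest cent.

With 2 periods per year: i = 0.062, n = 38.
FV-annuity factor = 142.484394; PMT = 16000 / 142.484394 = 112.2930

A$112.29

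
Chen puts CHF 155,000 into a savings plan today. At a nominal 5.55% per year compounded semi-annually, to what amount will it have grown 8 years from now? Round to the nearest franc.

CHF 240,177

With 2 periods per year: i = 0.02775, n = 16.
155,000 × (1+0.02775)^16 = 155,000 × 1.549529 = 240,177.0274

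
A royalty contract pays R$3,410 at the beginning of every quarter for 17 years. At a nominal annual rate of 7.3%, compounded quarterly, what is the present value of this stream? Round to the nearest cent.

R$134,637.46

i = 0.073/4 = 0.01825 per quarter; n = 17·4 = 68.
Annuity factor a(68|0.01825) × (1+i) = 39.483127; PV = 3410 × 39.483127 = 134,637.4620
(annuity-due: payments at period start, so ×(1+i).)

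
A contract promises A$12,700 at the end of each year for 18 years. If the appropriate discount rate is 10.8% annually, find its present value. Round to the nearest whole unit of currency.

Annuity factor a(18|0.108) = 7.797551; PV = 12700 × 7.797551 = 99,028.9038

A$99,029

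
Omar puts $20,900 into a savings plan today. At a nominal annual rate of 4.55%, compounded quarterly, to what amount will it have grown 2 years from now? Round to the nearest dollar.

$22,879

Periodic rate i = 0.0455/4 = 0.011375; n = 2 × 4 = 8 periods.
FV = 20,900 × (1 + 0.011375)^8 = 22,879.3667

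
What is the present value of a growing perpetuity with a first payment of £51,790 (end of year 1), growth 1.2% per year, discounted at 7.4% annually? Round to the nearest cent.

PV = PMT / (i − g) = 51790 / (0.074 − 0.012) = 51790 / 0.062000 = 835,322.5806

£835,322.58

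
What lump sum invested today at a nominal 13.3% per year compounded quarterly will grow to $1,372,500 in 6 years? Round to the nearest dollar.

With 4 periods per year: i = 0.03325, n = 24.
PV = 1,372,500 / (1 + 0.03325)^24 = 1,372,500 / 2.192451 = 626,011.6540

$626,012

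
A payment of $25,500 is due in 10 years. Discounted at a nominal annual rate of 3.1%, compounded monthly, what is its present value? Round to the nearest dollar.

$18,710

With 12 periods per year: i = 0.00258333, n = 120.
PV = 25,500 / (1 + 0.00258333)^120 = 25,500 / 1.362880 = 18,710.3750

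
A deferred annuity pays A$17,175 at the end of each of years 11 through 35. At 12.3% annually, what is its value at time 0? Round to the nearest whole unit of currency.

PV at t=10 (ordinary 25-year annuity): 17175 × a(25|0.123) = 17175 × 7.682779 = 131,951.7320
Discount back 10 years: 131,951.7320 × (1+0.123)^(−10) = 131,951.7320 × 0.313475 = 41,363.5241

A$41,364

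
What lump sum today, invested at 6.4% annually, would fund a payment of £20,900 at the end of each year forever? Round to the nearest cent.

PV = PMT / i = 20900 / 0.064 = 326,562.5000

£326,562.50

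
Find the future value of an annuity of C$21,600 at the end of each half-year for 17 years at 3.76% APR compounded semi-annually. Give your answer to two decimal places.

C$1,015,375.17

i = 0.0376/2 = 0.0188 per half-year; n = 17·2 = 34.
FV = 21600 × [(1+0.0188)^34 − 1] / 0.0188 = 21600 × 47.008110 = 1,015,375.1740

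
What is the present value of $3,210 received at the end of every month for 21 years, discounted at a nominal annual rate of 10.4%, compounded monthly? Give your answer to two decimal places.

i = 0.104/12 = 0.00866667 per month; n = 21·12 = 252.
PV = 3210 × [1 − (1+0.00866667)^(−252)] / 0.00866667 = 3210 × 102.270611 = 328,288.6611

$328,288.66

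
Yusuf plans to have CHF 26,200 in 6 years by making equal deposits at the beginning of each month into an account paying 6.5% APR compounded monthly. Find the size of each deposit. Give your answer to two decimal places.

With 12 periods per year: i = 0.00541667, n = 72.
FV-annuity factor × (1+i) = 88.246595; PMT = 26200 / 88.246595 = 296.8953

CHF 296.90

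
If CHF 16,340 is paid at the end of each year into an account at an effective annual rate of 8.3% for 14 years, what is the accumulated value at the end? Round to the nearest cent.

CHF 404,268.00

FV = 16340 × [(1+0.083)^14 − 1] / 0.083 = 16340 × 24.741004 = 404,267.9978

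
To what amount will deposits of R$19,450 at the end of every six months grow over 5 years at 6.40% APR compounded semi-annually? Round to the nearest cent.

R$225,037.14

i = 0.064/2 = 0.032 per half-year; n = 5·2 = 10.
Accumulation factor s(10|0.032) = 11.570033; FV = 19450 × 11.570033 = 225,037.1360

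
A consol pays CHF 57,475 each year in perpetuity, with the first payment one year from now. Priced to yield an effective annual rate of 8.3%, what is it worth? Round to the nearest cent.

PV = PMT / i = 57475 / 0.083 = 692,469.8795

CHF 692,469.88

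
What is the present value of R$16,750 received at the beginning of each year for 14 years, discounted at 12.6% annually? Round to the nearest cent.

PV = 16750 × [1 − (1+0.126)^(−14)] / 0.126 × (1+i) = 16750 × 7.239709 = 121,265.1261
(annuity-due: payments at period start, so ×(1+i).)

R$121,265.13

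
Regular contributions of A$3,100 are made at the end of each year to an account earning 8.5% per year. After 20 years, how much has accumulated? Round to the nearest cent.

A$149,968.74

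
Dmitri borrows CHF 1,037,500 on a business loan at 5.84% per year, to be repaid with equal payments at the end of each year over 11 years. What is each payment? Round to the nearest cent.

PMT = 1.0375e+06 / ( [1 − (1+0.0584)^(−11)] / 0.0584 ) = 1.0375e+06 / 7.951816 = 130,473.3343

CHF 130,473.33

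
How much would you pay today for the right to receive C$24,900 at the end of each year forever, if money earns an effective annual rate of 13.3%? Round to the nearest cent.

C$187,218.05

PV = C/r = 24900/0.133 = 187,218.0451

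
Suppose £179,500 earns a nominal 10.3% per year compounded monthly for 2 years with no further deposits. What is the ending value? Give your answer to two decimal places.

Periodic rate i = 0.103/12 = 0.00858333; n = 2 × 12 = 24 periods.
FV = PV·(1+i)^n = 179,500 × 1.227674 = 220,367.3995

£220,367.40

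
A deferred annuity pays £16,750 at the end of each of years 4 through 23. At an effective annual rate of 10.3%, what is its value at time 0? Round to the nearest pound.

PV at t=3 (ordinary 20-year annuity): 16750 × a(20|0.103) = 16750 × 8.342103 = 139,730.2236
PV₀ = 139,730.2236 / (1+0.103)^3 = 139,730.2236 / 1.341920 = 104,127.1105

£104,127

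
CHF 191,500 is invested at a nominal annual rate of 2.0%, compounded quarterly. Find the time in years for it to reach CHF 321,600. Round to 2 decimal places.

Periodic rate i = 0.02/4 = 0.005.
n = ln(321600/191500) / ln(1+0.005) = ln(1.67937) / 0.004988 = 103.9431 quarters
= 103.9431/4 years

25.99 years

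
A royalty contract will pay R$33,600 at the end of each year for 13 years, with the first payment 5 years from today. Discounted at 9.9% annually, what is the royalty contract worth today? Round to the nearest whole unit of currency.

R$164,462

PV at t=4 (ordinary 13-year annuity): 33600 × a(13|0.099) = 33600 × 7.140307 = 239,914.3277
Discount back 4 years: 239,914.3277 × (1+0.099)^(−4) = 239,914.3277 × 0.685503 = 164,461.9424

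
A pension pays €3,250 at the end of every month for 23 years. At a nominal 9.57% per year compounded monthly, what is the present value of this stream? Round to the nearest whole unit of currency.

i = 0.0957/12 = 0.007975 per month; n = 23·12 = 276.
PV = 3250 × [1 − (1+0.007975)^(−276)] / 0.007975 = 3250 × 111.391614 = 362,022.7465

€362,023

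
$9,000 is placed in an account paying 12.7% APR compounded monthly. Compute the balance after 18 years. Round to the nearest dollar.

$87,463

Periodic rate i = 0.127/12 = 0.0105833; n = 18 × 12 = 216 periods.
9,000 × (1+0.0105833)^216 = 9,000 × 9.718079 = 87,462.7077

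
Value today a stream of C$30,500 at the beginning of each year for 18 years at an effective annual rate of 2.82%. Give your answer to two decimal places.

C$437,949.09

Annuity factor a(18|0.0282) × (1+i) = 14.358987; PV = 30500 × 14.358987 = 437,949.0895
(annuity-due: payments at period start, so ×(1+i).)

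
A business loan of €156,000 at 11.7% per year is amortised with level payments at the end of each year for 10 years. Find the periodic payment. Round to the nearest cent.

Annuity-PV factor = 5.720291; PMT = 156000 / 5.720291 = 27,271.3396

€27,271.34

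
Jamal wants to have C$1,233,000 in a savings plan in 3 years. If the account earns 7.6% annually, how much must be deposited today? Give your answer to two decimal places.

C$989,751.71

Discount factor = (1+0.076)^(−3) = 0.802718; PV = 1,233,000 × 0.802718 = 989,751.7142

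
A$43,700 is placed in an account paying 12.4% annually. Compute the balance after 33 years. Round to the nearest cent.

FV = 43,700 × (1 + 0.124)^33 = 2,069,043.9107

A$2,069,043.91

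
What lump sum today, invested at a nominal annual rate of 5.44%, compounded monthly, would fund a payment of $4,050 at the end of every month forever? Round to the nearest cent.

$893,382.35

Periodic rate i = 0.0544/12 = 0.00453333.
PV = C/r = 4050/0.00453333 = 893,382.3529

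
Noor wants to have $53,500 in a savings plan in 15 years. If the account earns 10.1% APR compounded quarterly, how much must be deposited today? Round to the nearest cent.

$11,983.04

With 4 periods per year: i = 0.02525, n = 60.
PV = 53,500 / (1 + 0.02525)^60 = 53,500 / 4.464642 = 11,983.0426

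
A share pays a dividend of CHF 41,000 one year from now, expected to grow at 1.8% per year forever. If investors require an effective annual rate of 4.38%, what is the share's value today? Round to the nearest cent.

CHF 1,589,147.29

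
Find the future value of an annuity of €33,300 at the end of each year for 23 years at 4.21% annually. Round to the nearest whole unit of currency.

€1,251,132

Accumulation factor s(23|0.0421) = 37.571530; FV = 33300 × 37.571530 = 1,251,131.9493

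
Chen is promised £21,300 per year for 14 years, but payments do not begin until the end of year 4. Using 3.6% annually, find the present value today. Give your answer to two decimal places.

£207,794.92

Value one period before first payment (t=3): 21300 × [1 − (1+0.036)^(−14)] / 0.036 = 21300 × 10.847623 = 231,054.3741
PV₀ = 231,054.3741 / (1+0.036)^3 = 231,054.3741 / 1.111935 = 207,794.9210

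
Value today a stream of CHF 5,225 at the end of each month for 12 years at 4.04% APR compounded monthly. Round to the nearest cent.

CHF 595,460.68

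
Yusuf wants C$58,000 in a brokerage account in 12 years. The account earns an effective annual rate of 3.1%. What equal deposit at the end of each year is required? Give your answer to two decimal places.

C$4,063.64

FV-annuity factor = 14.272925; PMT = 58000 / 14.272925 = 4,063.6379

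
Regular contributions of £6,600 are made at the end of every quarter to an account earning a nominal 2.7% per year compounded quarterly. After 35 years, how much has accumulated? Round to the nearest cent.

Periodic rate i = 0.027/4 = 0.00675; n = 35 × 4 = 140 periods.
Accumulation factor s(140|0.00675) = 231.801097; FV = 6600 × 231.801097 = 1,529,887.2417

£1,529,887.24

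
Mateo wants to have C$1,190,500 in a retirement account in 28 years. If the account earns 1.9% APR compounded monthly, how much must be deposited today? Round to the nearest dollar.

With 12 periods per year: i = 0.00158333, n = 336.
PV = FV·(1+i)^(−n) = 1,190,500 × 0.587676 = 699,628.4361

C$699,628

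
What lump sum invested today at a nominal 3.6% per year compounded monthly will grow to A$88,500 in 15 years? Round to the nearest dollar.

Periodic rate i = 0.036/12 = 0.003; n = 15 × 12 = 180 periods.
PV = 88,500 / (1 + 0.003)^180 = 88,500 / 1.714620 = 51,614.9281

A$51,615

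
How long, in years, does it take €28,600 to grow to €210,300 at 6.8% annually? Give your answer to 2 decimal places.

30.33 years

n = ln(210300/28600) / ln(1+0.068) = ln(7.35315) / 0.065788 = 30.3268 years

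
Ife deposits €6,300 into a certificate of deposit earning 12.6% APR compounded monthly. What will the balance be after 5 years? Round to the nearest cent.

i = 0.126/12 = 0.0105 per month; n = 5·12 = 60.
FV = PV·(1+i)^n = 6,300 × 1.871454 = 11,790.1579

€11,790.16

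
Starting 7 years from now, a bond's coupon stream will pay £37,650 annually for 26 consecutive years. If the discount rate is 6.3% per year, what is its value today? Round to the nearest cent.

Value one period before first payment (t=6): 37650 × [1 − (1+0.063)^(−26)] / 0.063 = 37650 × 12.631154 = 475,562.9295
PV₀ = 475,562.9295 / (1+0.063)^6 = 475,562.9295 / 1.442778 = 329,616.0924

£329,616.09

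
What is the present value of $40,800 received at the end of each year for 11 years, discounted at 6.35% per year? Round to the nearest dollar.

$316,102

PV = PMT · [1 − (1+i)^(−n)] / i = 40800 · 7.747592 = 316,101.7589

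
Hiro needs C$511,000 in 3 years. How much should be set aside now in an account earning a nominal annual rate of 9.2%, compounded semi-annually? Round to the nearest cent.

C$390,149.26

i = 0.092/2 = 0.046 per half-year; n = 3·2 = 6.
PV = 511,000 / (1 + 0.046)^6 = 511,000 / 1.309755 = 390,149.2649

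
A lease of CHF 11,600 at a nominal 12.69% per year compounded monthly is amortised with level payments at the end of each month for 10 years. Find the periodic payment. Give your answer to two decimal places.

CHF 171.09

With 12 periods per year: i = 0.010575, n = 120.
PMT = 11600 / ( [1 − (1+0.010575)^(−120)] / 0.010575 ) = 11600 / 67.802187 = 171.0859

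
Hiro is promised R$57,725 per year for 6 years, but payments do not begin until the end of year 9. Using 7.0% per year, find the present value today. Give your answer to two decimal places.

Value one period before first payment (t=8): 57725 × [1 − (1+0.07)^(−6)] / 0.07 = 57725 × 4.766540 = 275,148.5019
PV₀ = 275,148.5019 / (1+0.07)^8 = 275,148.5019 / 1.718186 = 160,138.9332

R$160,138.93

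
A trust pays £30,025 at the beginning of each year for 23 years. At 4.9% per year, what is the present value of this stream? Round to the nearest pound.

PV = PMT · [1 − (1+i)^(−n)] / i × (1+i) = 30025 · 14.283847 = 428,872.5115
Payments are at the start of each period, so multiply by (1+i).

£428,873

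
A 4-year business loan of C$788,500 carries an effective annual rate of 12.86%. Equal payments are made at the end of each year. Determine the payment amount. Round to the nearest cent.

PMT = 788500 / ( [1 − (1+0.1286)^(−4)] / 0.1286 ) = 788500 / 2.983144 = 264,318.4088

C$264,318.41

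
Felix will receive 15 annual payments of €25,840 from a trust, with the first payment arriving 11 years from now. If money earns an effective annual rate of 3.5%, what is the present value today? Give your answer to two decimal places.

PV at t=10 (ordinary 15-year annuity): 25840 × a(15|0.035) = 25840 × 11.517411 = 297,609.8976
Discount back 10 years: 297,609.8976 × (1+0.035)^(−10) = 297,609.8976 × 0.708919 = 210,981.2555

€210,981.26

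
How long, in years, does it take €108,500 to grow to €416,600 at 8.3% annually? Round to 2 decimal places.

16.87 years

n = ln(416600/108500) / ln(1+0.083) = ln(3.83963) / 0.079735 = 16.8731 years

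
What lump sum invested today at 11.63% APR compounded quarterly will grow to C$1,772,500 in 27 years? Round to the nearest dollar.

C$80,225

With 4 periods per year: i = 0.029075, n = 108.
Discount factor = (1+0.029075)^(−108) = 0.045261; PV = 1,772,500 × 0.045261 = 80,224.5426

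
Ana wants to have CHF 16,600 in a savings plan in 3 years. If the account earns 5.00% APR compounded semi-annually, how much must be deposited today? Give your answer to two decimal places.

i = 0.05/2 = 0.025 per half-year; n = 3·2 = 6.
PV = FV·(1+i)^(−n) = 16,600 × 0.862297 = 14,314.1280

CHF 14,314.13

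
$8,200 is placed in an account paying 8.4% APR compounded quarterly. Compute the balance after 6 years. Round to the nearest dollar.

$13,503

i = 0.084/4 = 0.021 per quarter; n = 6·4 = 24.
FV = PV·(1+i)^n = 8,200 × 1.646713 = 13,503.0434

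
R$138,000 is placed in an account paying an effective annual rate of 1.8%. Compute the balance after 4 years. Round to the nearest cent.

FV = 138,000 × (1 + 0.018)^4 = 148,207.5058

R$148,207.51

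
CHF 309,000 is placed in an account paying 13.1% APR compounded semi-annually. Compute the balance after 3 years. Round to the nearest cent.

With 2 periods per year: i = 0.0655, n = 6.
309,000 × (1+0.0655)^6 = 309,000 × 1.463257 = 452,146.5316

CHF 452,146.53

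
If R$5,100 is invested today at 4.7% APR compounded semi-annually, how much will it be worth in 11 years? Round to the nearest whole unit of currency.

i = 0.047/2 = 0.0235 per half-year; n = 11·2 = 22.
5,100 × (1+0.0235)^22 = 5,100 × 1.666989 = 8,501.6419

R$8,502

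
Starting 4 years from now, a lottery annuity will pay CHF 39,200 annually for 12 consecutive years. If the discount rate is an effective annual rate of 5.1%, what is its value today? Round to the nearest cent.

Value one period before first payment (t=3): 39200 × [1 − (1+0.051)^(−12)] / 0.051 = 39200 × 8.813475 = 345,488.2140
Discount back 3 years: 345,488.2140 × (1+0.051)^(−3) = 345,488.2140 × 0.861374 = 297,594.6287

CHF 297,594.63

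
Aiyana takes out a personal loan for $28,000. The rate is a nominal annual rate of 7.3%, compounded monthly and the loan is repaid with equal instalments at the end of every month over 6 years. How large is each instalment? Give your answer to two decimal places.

With 12 periods per year: i = 0.00608333, n = 72.
PMT = 28000 / ( [1 − (1+0.00608333)^(−72)] / 0.00608333 ) = 28000 / 58.161762 = 481.4160

$481.42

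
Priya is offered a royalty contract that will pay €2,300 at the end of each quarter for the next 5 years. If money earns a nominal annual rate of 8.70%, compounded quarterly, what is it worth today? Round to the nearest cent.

With 4 periods per year: i = 0.02175, n = 20.
Annuity factor a(20|0.02175) = 16.078621; PV = 2300 × 16.078621 = 36,980.8281

€36,980.83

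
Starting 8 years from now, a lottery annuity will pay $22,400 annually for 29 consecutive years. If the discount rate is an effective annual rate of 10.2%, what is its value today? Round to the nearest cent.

PV at t=7 (ordinary 29-year annuity): 22400 × a(29|0.102) = 22400 × 9.217603 = 206,474.3090
Discount back 7 years: 206,474.3090 × (1+0.102)^(−7) = 206,474.3090 × 0.506674 = 104,615.2169

$104,615.22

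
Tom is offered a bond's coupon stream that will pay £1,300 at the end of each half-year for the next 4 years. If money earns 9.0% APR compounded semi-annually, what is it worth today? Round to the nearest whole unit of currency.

£8,575

With 2 periods per year: i = 0.045, n = 8.
Annuity factor a(8|0.045) = 6.595886; PV = 1300 × 6.595886 = 8,574.6519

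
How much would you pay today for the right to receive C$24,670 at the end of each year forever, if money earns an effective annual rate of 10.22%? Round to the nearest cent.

C$241,389.43

PV = C/r = 24670/0.1022 = 241,389.4325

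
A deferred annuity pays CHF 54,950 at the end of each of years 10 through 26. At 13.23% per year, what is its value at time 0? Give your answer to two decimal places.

Value one period before first payment (t=9): 54950 × [1 − (1+0.1323)^(−17)] / 0.1323 = 54950 × 6.644267 = 365,102.4580
PV₀ = 365,102.4580 / (1+0.1323)^9 = 365,102.4580 / 3.059522 = 119,333.1737

CHF 119,333.17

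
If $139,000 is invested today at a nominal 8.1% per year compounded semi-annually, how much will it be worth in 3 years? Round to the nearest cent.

i = 0.081/2 = 0.0405 per half-year; n = 3·2 = 6.
FV = PV·(1+i)^n = 139,000 × 1.268973 = 176,387.2980

$176,387.30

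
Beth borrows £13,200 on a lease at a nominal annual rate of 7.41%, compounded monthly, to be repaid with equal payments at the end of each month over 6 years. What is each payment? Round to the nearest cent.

i = 0.0741/12 = 0.006175 per month; n = 6·12 = 72.
Annuity-PV factor = 57.982565; PMT = 13200 / 57.982565 = 227.6546

£227.65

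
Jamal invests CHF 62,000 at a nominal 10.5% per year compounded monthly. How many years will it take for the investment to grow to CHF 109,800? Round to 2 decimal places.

5.47 years

Periodic rate i = 0.105/12 = 0.00875.
n = ln(109800/62000) / ln(1+0.00875) = ln(1.77097) / 0.008712 = 65.6026 months
= 65.6026/12 years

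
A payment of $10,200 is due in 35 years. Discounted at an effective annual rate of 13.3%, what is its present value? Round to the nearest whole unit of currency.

$129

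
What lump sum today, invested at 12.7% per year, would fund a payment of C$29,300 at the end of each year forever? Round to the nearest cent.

C$230,708.66

PV = C/r = 29300/0.127 = 230,708.6614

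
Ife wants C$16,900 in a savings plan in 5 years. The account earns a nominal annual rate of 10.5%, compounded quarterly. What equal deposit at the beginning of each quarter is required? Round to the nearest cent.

C$636.59

With 4 periods per year: i = 0.02625, n = 20.
PMT = 16900 / ( [(1+0.02625)^20 − 1] / 0.02625 × (1+i) ) = 16900 / 26.547587 = 636.5927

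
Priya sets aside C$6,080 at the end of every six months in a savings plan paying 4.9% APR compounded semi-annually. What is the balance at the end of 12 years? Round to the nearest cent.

i = 0.049/2 = 0.0245 per half-year; n = 12·2 = 24.
FV = 6080 × [(1+0.0245)^24 − 1] / 0.0245 = 6080 × 32.149755 = 195,470.5075

C$195,470.51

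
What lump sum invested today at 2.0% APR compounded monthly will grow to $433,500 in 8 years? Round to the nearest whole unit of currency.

Periodic rate i = 0.02/12 = 0.00166667; n = 8 × 12 = 96 periods.
Discount factor = (1+0.00166667)^(−96) = 0.852257; PV = 433,500 × 0.852257 = 369,453.5350

$369,454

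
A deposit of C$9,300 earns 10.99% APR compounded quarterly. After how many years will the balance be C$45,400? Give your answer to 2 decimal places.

Periodic rate i = 0.1099/4 = 0.027475.
n = ln(45400/9300) / ln(1+0.027475) = ln(4.88172) / 0.027104 = 58.4961 quarters
= 58.4961/4 years

14.62 years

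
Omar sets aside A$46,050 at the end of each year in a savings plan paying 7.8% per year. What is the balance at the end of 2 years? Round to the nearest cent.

FV = 46050 × [(1+0.078)^2 − 1] / 0.078 = 46050 × 2.078000 = 95,691.9000

A$95,691.90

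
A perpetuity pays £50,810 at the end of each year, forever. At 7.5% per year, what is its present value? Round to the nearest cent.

PV = PMT / i = 50810 / 0.075 = 677,466.6667

£677,466.67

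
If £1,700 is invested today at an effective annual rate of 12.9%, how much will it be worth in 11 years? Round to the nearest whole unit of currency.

FV = PV·(1+i)^n = 1,700 × 3.798686 = 6,457.7657

£6,458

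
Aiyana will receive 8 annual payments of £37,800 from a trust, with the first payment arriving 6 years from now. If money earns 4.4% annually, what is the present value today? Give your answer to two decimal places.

PV at t=5 (ordinary 8-year annuity): 37800 × a(8|0.044) = 37800 × 6.622918 = 250,346.2919
PV₀ = 250,346.2919 / (1+0.044)^5 = 250,346.2919 / 1.240231 = 201,854.6088

£201,854.61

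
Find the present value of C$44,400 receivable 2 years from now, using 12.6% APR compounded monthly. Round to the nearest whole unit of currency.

With 12 periods per year: i = 0.0105, n = 24.
PV = FV·(1+i)^(−n) = 44,400 × 0.778267 = 34,555.0354

C$34,555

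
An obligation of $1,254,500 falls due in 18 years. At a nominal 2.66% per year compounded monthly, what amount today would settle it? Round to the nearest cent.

$777,607.78

With 12 periods per year: i = 0.00221667, n = 216.
PV = FV·(1+i)^(−n) = 1,254,500 × 0.619855 = 777,607.7758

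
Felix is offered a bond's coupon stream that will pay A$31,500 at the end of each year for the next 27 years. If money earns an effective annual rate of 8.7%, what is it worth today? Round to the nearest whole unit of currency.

A$323,998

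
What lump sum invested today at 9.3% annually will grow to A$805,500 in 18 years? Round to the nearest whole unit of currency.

A$162,518

PV = FV·(1+i)^(−n) = 805,500 × 0.201761 = 162,518.4343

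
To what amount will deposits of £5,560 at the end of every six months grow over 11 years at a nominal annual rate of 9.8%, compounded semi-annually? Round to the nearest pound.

£211,573

Periodic rate i = 0.098/2 = 0.049; n = 11 × 2 = 22 periods.
FV = 5560 × [(1+0.049)^22 − 1] / 0.049 = 5560 × 38.052624 = 211,572.5900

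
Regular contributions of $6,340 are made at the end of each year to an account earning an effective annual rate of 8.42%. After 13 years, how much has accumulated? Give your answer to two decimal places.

$140,080.13

FV = PMT · [(1+i)^n − 1] / i = 6340 · 22.094657 = 140,080.1282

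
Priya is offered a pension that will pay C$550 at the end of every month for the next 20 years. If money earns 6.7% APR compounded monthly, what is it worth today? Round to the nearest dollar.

With 12 periods per year: i = 0.00558333, n = 240.
Annuity factor a(240|0.00558333) = 132.031634; PV = 550 × 132.031634 = 72,617.3984

C$72,617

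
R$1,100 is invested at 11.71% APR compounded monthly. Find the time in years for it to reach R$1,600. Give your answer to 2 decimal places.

3.22 years

Periodic rate i = 0.1171/12 = 0.00975833.
(1+i)^n = 1600/1100 = 1.45455, so n = ln 1.45455 / ln 1.00976 = 38.5843 months
= 38.5843/12 years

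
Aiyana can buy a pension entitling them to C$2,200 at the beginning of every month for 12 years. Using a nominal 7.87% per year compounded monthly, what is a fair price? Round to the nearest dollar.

C$205,929

Periodic rate i = 0.0787/12 = 0.00655833; n = 12 × 12 = 144 periods.
PV = PMT · [1 − (1+i)^(−n)] / i × (1+i) = 2200 · 93.603961 = 205,928.7132
(Beginning-of-period payments → annuity-due factor ×(1+i).)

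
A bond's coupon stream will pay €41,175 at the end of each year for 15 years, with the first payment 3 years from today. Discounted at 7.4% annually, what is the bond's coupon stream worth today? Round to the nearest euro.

€317,063

Value one period before first payment (t=2): 41175 × [1 − (1+0.074)^(−15)] / 0.074 = 41175 × 8.882201 = 365,724.6383
PV₀ = 365,724.6383 / (1+0.074)^2 = 365,724.6383 / 1.153476 = 317,063.0670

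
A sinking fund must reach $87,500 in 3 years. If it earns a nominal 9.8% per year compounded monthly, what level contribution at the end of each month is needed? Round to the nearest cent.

i = 0.098/12 = 0.00816667 per month; n = 3·12 = 36.
PMT = 87500 / ( [(1+0.00816667)^36 − 1] / 0.00816667 ) = 87500 / 41.655032 = 2,100.5865

$2,100.59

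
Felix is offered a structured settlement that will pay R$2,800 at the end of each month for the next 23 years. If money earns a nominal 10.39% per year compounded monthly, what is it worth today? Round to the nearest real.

With 12 periods per year: i = 0.00865833, n = 276.
PV = PMT · [1 − (1+i)^(−n)] / i = 2800 · 104.800212 = 293,440.5922

R$293,441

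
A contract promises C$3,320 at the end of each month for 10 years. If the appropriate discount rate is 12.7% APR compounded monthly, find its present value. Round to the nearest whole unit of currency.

i = 0.127/12 = 0.0105833 per month; n = 10·12 = 120.
Annuity factor a(120|0.0105833) = 67.775246; PV = 3320 × 67.775246 = 225,013.8156

C$225,014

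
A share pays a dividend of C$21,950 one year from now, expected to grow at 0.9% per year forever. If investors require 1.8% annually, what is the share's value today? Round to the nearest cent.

C$2,438,888.89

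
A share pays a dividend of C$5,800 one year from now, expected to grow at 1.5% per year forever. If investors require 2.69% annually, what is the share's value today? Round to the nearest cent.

PV = PMT / (i − g) = 5800 / (0.0269 − 0.015) = 5800 / 0.011900 = 487,394.9580

C$487,394.96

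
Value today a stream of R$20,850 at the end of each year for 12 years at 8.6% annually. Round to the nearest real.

R$152,357

Annuity factor a(12|0.086) = 7.307311; PV = 20850 × 7.307311 = 152,357.4367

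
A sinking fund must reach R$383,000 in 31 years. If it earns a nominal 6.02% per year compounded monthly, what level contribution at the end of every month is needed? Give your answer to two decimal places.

R$353.61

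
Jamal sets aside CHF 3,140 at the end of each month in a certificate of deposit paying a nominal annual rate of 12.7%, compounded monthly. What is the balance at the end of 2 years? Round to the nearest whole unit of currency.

CHF 85,285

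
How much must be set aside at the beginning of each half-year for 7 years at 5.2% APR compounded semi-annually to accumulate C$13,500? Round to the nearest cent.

Periodic rate i = 0.052/2 = 0.026; n = 7 × 2 = 14 periods.
PMT = 13500 / ( [(1+0.026)^14 − 1] / 0.026 × (1+i) ) = 13500 / 17.063005 = 791.1854

C$791.19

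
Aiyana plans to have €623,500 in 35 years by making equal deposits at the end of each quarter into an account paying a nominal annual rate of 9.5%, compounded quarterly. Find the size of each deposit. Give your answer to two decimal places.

€575.31

With 4 periods per year: i = 0.02375, n = 140.
PMT = 623500 / ( [(1+0.02375)^140 − 1] / 0.02375 ) = 623500 / 1083.754903 = 575.3146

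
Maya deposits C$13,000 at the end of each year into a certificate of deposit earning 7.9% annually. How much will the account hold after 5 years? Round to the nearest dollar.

C$76,114

FV = PMT · [(1+i)^n − 1] / i = 13000 · 5.854914 = 76,113.8839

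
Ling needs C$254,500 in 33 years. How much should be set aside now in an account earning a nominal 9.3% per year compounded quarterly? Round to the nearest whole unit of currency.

Periodic rate i = 0.093/4 = 0.02325; n = 33 × 4 = 132 periods.
PV = FV·(1+i)^(−n) = 254,500 × 0.048129 = 12,248.8791

C$12,249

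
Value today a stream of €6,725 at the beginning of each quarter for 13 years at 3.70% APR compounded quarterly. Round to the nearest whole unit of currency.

With 4 periods per year: i = 0.00925, n = 52.
PV = 6725 × [1 − (1+0.00925)^(−52)] / 0.00925 × (1+i) = 6725 × 41.512014 = 279,168.2909
(annuity-due: payments at period start, so ×(1+i).)

€279,168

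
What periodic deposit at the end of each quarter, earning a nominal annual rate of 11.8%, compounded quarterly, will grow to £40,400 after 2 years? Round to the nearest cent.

With 4 periods per year: i = 0.0295, n = 8.
PMT = 40400 / ( [(1+0.0295)^8 − 1] / 0.0295 ) = 40400 / 8.876574 = 4,551.3054

£4,551.31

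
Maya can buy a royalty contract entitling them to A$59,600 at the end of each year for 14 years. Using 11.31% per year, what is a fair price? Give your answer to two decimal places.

PV = 59600 × [1 − (1+0.1131)^(−14)] / 0.1131 = 59600 × 6.869043 = 409,394.9633

A$409,394.96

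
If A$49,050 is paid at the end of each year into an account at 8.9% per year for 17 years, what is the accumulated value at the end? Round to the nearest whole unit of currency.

FV = PMT · [(1+i)^n − 1] / i = 49050 · 36.636307 = 1,797,010.8583

A$1,797,011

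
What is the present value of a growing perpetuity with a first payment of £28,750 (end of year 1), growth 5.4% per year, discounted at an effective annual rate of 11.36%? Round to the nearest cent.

PV = PMT / (i − g) = 28750 / (0.1136 − 0.054) = 28750 / 0.059600 = 482,382.5503

£482,382.55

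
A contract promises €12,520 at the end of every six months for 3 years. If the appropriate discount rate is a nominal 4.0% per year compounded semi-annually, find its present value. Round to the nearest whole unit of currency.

i = 0.04/2 = 0.02 per half-year; n = 3·2 = 6.
PV = PMT · [1 − (1+i)^(−n)] / i = 12520 · 5.601431 = 70,129.9148

€70,130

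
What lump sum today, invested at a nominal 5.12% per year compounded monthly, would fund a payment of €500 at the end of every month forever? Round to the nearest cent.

€117,187.50

Periodic rate i = 0.0512/12 = 0.00426667.
PV = PMT / i = 500 / 0.00426667 = 117,187.5000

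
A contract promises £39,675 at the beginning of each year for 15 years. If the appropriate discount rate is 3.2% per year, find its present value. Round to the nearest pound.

PV = PMT · [1 − (1+i)^(−n)] / i × (1+i) = 39675 · 12.143603 = 481,797.4377
(annuity-due: payments at period start, so ×(1+i).)

£481,797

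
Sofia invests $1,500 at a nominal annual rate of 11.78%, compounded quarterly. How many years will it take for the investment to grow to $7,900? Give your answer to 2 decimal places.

14.31 years

Periodic rate i = 0.1178/4 = 0.02945.
(1+i)^n = 7900/1500 = 5.26667, so n = ln 5.26667 / ln 1.02945 = 57.2409 quarters
= 57.2409/4 years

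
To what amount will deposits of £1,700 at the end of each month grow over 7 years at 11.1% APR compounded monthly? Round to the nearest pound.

i = 0.111/12 = 0.00925 per month; n = 7·12 = 84.
Accumulation factor s(84|0.00925) = 126.181996; FV = 1700 × 126.181996 = 214,509.3940

£214,509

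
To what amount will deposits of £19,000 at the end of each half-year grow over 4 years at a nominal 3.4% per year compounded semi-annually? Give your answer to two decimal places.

With 2 periods per year: i = 0.017, n = 8.
Accumulation factor s(8|0.017) = 8.492533; FV = 19000 × 8.492533 = 161,358.1199

£161,358.12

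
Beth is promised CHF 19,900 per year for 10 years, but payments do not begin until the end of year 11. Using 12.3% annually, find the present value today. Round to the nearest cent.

CHF 34,818.25

Value one period before first payment (t=10): 19900 × [1 − (1+0.123)^(−10)] / 0.123 = 19900 × 5.581507 = 111,071.9862
Discount back 10 years: 111,071.9862 × (1+0.123)^(−10) = 111,071.9862 × 0.313475 = 34,818.2529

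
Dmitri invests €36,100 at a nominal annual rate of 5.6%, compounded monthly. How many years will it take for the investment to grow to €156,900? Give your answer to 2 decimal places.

Periodic rate i = 0.056/12 = 0.00466667.
n = ln(156900/36100) / ln(1+0.00466667) = ln(4.34626) / 0.004656 = 315.5875 months
= 315.5875/12 years

26.30 years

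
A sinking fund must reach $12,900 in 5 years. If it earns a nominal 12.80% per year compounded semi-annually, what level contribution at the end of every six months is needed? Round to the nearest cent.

$960.46

With 2 periods per year: i = 0.064, n = 10.
FV-annuity factor = 13.431032; PMT = 12900 / 13.431032 = 960.4623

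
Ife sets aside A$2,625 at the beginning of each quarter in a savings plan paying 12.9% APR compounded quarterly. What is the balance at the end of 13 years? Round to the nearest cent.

With 4 periods per year: i = 0.03225, n = 52.
FV = 2625 × [(1+0.03225)^52 − 1] / 0.03225 × (1+i) = 2625 × 134.743665 = 353,702.1207
(annuity-due: payments at period start, so ×(1+i).)

A$353,702.12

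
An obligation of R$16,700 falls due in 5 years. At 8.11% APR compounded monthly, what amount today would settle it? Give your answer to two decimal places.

i = 0.0811/12 = 0.00675833 per month; n = 5·12 = 60.
PV = 16,700 / (1 + 0.00675833)^60 = 16,700 / 1.498007 = 11,148.1418

R$11,148.14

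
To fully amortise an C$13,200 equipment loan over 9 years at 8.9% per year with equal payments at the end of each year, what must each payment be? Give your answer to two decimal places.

PMT = 13200 / ( [1 − (1+0.089)^(−9)] / 0.089 ) = 13200 / 6.019697 = 2,192.8014

C$2,192.80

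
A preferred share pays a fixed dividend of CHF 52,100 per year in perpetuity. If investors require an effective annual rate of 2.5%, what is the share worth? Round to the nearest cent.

PV = C/r = 52100/0.025 = 2,084,000.0000

CHF 2,084,000.00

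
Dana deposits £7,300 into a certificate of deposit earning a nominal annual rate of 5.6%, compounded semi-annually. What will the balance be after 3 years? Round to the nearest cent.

£8,615.52

i = 0.056/2 = 0.028 per half-year; n = 3·2 = 6.
FV = 7,300 × (1 + 0.028)^6 = 8,615.5211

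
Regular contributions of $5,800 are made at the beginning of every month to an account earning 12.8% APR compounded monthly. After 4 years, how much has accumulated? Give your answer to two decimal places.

$364,959.96

i = 0.128/12 = 0.0106667 per month; n = 4·12 = 48.
FV = 5800 × [(1+0.0106667)^48 − 1] / 0.0106667 × (1+i) = 5800 × 62.924131 = 364,959.9599
Payments are at the start of each period, so multiply by (1+i).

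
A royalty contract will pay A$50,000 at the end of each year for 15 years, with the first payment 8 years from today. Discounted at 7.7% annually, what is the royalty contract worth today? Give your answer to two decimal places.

Value one period before first payment (t=7): 50000 × [1 − (1+0.077)^(−15)] / 0.077 = 50000 × 8.718528 = 435,926.4162
PV₀ = 435,926.4162 / (1+0.077)^7 = 435,926.4162 / 1.680776 = 259,360.1592

A$259,360.16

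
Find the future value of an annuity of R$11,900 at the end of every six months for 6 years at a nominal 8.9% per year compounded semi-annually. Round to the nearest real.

i = 0.089/2 = 0.0445 per half-year; n = 6·2 = 12.
FV = 11900 × [(1+0.0445)^12 − 1] / 0.0445 = 11900 × 15.419548 = 183,492.6243

R$183,493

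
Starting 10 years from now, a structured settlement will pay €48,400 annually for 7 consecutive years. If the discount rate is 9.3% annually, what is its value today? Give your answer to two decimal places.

€108,324.70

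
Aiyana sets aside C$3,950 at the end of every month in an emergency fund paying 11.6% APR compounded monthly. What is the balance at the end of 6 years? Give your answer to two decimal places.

Periodic rate i = 0.116/12 = 0.00966667; n = 6 × 12 = 72 periods.
Accumulation factor s(72|0.00966667) = 103.346992; FV = 3950 × 103.346992 = 408,220.6193

C$408,220.62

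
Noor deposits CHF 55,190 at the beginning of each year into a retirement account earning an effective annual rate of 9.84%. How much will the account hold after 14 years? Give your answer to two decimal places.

Accumulation factor s(14|0.0984) × (1+i) = 30.372260; FV = 55190 × 30.372260 = 1,676,245.0138
(Beginning-of-period payments → annuity-due factor ×(1+i).)

CHF 1,676,245.01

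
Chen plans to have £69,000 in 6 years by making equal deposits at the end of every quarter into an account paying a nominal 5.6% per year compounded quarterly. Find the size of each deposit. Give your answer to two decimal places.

£2,438.89

Periodic rate i = 0.056/4 = 0.014; n = 6 × 4 = 24 periods.
FV-annuity factor = 28.291570; PMT = 69000 / 28.291570 = 2,438.8891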